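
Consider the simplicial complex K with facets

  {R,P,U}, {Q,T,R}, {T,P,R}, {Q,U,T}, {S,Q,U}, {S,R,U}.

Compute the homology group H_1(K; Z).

H_1 = Z.

We work with the vertex ordering P < Q < R < S < T < U. The simplices of K, each written with vertices in increasing order, are:

  0-simplices (6): P, Q, R, S, T, U
  1-simplices (12): PR, PT, PU, QR, QS, QT, QU, RS, RT, RU, SU, TU
  2-simplices (6): PRT, PRU, QRT, QSU, QTU, RSU

Hence C_0 ≅ Z^6, C_1 ≅ Z^12, C_2 ≅ Z^6.

The boundary map ∂_1: C_1 → C_0 maps an edge to its endpoints' difference, ∂[p,q] = q − p. For instance
  ∂PR = R − P.
The 6×12 boundary matrix has rank 5 and Smith normal form diag(1,1,1,1,1).

∂_2: C_2 → C_1 sends each 2-simplex [p,q,r] to [q,r] − [p,r] + [p,q]. For instance
  ∂QRT = RT − QT + QR,
  ∂QSU = SU − QU + QS.
This gives a 12×6 integer matrix of rank 6; reducing to Smith normal form yields diagonal entries (1,1,1,1,1,1).

Computing H_k = (kernel of ∂_k) / (image of ∂_{k+1}):

  H_1: rank ker ∂_1 − rank ∂_2 = (12 − 5) − 6 = 1, and the invariant factors of ∂_2 are all 1, so H_1 = Z.

(K is a triangulation of the cylinder S^1 x I.)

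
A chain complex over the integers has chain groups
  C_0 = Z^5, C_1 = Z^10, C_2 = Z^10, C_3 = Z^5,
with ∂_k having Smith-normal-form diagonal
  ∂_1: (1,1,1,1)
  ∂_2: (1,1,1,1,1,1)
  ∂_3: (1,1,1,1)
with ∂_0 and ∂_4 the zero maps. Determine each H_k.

H_0 = Z,  H_1 = 0,  H_2 = 0,  H_3 = Z.

H_0: b_0 = 5 − 0 − 4 = 1; torsion from ∂_1 factors > 1: none. So H_0 = Z.
H_1: b_1 = 10 − 4 − 6 = 0; torsion from ∂_2 factors > 1: none. So H_1 = 0.
H_2: b_2 = 10 − 6 − 4 = 0; torsion from ∂_3 factors > 1: none. So H_2 = 0.
H_3: b_3 = 5 − 4 − 0 = 1; torsion from ∂_4 factors > 1: none. So H_3 = Z.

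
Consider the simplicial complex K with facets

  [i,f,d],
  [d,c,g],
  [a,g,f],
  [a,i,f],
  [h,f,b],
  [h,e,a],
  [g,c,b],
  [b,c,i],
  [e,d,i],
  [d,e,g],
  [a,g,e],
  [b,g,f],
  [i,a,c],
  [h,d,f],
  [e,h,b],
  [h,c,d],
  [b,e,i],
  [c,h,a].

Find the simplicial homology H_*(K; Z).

H_0 = Z,  H_1 = Z^2,  H_2 = Z.

Order the vertices as a < b < c < d < e < f < g < h < i. Listing each simplex with vertices in this order, K has dimension 2 with simplices:

  0-simplices (9): a, b, c, d, e, f, g, h, i
  1-simplices (27): ac, ae, af, ag, ah, ai, bc, be, bf, bg, bh, bi, cd, cg, ch, ci, de, df, dg, dh, di, eg, eh, ei, fg, fh, fi
  2-simplices (18): ach, aci, aeg, aeh, afg, afi, bcg, bci, beh, bei, bfg, bfh, cdg, cdh, deg, dei, dfh, dfi

so the chain groups are C_0 ≅ Z^9, C_1 ≅ Z^27, C_2 ≅ Z^18.

∂_1: C_1 → C_0 sends each edge [p,q] (with p < q) to q − p. For instance
  ∂ac = c − a.
The 9×27 boundary matrix has rank 8 and Smith normal form diag(1,1,1,1,1,1,1,1).

The boundary map ∂_2: C_2 → C_1 sends each 2-simplex [p,q,r] to [q,r] − [p,r] + [p,q]. For instance
  ∂cdg = dg − cg + cd,
  ∂aeg = eg − ag + ae.
The resulting 27×18 matrix has rank 17, and its Smith normal form has invariant factors (1,1,1,1,1,1,1,1,1,1,1,1,1,1,1,1,1).

Now H_k = ker ∂_k / im ∂_{k+1}, so:

  H_0: rank C_0 − rank ∂_1 = 9 − 8 = 1, and the invariant factors of ∂_1 are all 1, so H_0 = Z.
  H_1: rank ker ∂_1 − rank ∂_2 = (27 − 8) − 17 = 2, and the invariant factors of ∂_2 are all 1, so H_1 = Z^2.
  H_2: rank ker ∂_2 − rank ∂_3 = (18 − 17) − 0 = 1, and there is no ∂_3, so H_2 = Z.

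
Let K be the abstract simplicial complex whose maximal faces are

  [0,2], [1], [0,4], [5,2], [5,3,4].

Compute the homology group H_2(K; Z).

H_2 ≅ 0.

Take the total order 0 < 1 < 2 < 3 < 4 < 5 on the vertex set. Then K (dimension 2) consists of the simplices:

  0-simplices (6): [0], [1], [2], [3], [4], [5]
  1-simplices (6): [0,2], [0,4], [2,5], [3,4], [3,5], [4,5]
  2-simplices (1): [3,4,5]

giving chain groups C_0 ≅ Z^6, C_1 ≅ Z^6, C_2 ≅ Z^1.

The boundary map ∂_1: C_1 → C_0 sends each edge [p,q] (with p < q) to q − p. For instance
  ∂[3,5] = [5] − [3].
The resulting 6×6 matrix has rank 4, and its Smith normal form has invariant factors (1,1,1,1).

∂_2: C_2 → C_1 acts by ∂[p,q,r] = [q,r] − [p,r] + [p,q]. For instance
  ∂[3,4,5] = [4,5] − [3,5] + [3,4].
The resulting 6×1 matrix has rank 1, and its Smith normal form has invariant factors (1).

Reading off H_k = ker ∂_k / im ∂_{k+1}:

  H_2: rank ker ∂_2 − rank ∂_3 = (1 − 1) − 0 = 0, and there is no ∂_3, so H_2 ≅ 0.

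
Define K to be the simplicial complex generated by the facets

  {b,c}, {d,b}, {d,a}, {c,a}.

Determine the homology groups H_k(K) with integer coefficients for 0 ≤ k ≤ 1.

H_0 = Z,  H_1 = Z.

Take the total order a < b < c < d on the vertex set. Then K (dimension 1) consists of the simplices:

  0-simplices (4): a, b, c, d
  1-simplices (4): ac, ad, bc, bd

giving chain groups C_0 ≅ Z^4, C_1 ≅ Z^4.

Boundary ∂_1: C_1 → C_0 sends each edge [p,q] (with p < q) to q − p. For instance
  ∂ac = c − a.
This gives a 4×4 integer matrix of rank 3; reducing to Smith normal form yields diagonal entries (1,1,1).

From H_k ≅ ker(∂_k) / im(∂_{k+1}) we obtain:

  H_0: rank C_0 − rank ∂_1 = 4 − 3 = 1, and the invariant factors of ∂_1 are all 1, so H_0 ≅ Z.
  H_1: rank ker ∂_1 − rank ∂_2 = (4 − 3) − 0 = 1, and there is no ∂_2, so H_1 ≅ Z.

As a check, the Euler characteristic is 4 − 4 = 0, which agrees with 1 − 1 = 0.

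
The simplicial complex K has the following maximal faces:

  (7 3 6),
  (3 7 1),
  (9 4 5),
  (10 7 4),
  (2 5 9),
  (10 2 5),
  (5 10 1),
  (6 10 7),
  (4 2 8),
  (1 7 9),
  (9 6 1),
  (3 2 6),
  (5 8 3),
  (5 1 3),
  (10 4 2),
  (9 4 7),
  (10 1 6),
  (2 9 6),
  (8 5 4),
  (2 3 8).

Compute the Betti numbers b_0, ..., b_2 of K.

b_0 = 1, b_1 = 1, b_2 = 0.

Fix the vertex order 1 < 2 < 3 < 4 < 5 < 6 < 7 < 8 < 9 < 10 and write every simplex with vertices in increasing order. Then dim K = 2 and the simplices of K are:

  0-simplices (10): [1], [2], [3], [4], [5], [6], [7], [8], [9], [10]
  1-simplices (30): (30 of them)
  2-simplices (20): (20 of them)

so the chain groups are C_0 ≅ Z^10, C_1 ≅ Z^30, C_2 ≅ Z^20.

Boundary ∂_1: C_1 → C_0 sends each edge [p,q] (with p < q) to q − p. For instance
  ∂[2,8] = [8] − [2].
The resulting 10×30 matrix has rank 9, and its Smith normal form has invariant factors (1,1,1,1,1,1,1,1,1).

∂_2: C_2 → C_1 maps a triangle to the signed sum of its edges. For instance
  ∂[2,3,8] = [3,8] − [2,8] + [2,3],
  ∂[4,5,9] = [5,9] − [4,9] + [4,5].
As a 30×20 matrix over Z this has rank 20, with invariant factors (1,1,1,1,1,1,1,1,1,1,1,1,1,1,1,1,1,1,1,2).

Computing H_k = (kernel of ∂_k) / (image of ∂_{k+1}):

  H_0: rank C_0 − rank ∂_1 = 10 − 9 = 1, and the invariant factors of ∂_1 are all 1, so H_0 ≅ Z.
  H_1: rank ker ∂_1 − rank ∂_2 = (30 − 9) − 20 = 1, and ∂_2 has invariant factor 2 > 1, so H_1 ≅ Z ⊕ Z/2Z.
  H_2: rank ker ∂_2 − rank ∂_3 = (20 − 20) − 0 = 0, and there is no ∂_3, so H_2 ≅ 0.

Hence the Betti numbers are b_0 = 1, b_1 = 1, b_2 = 0.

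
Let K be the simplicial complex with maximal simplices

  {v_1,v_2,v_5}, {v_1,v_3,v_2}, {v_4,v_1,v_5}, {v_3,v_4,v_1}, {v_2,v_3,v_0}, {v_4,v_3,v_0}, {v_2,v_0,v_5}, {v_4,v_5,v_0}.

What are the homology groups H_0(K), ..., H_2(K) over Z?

H_0 = Z,  H_1 = 0,  H_2 = Z.

Fix the vertex order v_0 < v_1 < v_2 < v_3 < v_4 < v_5 and write every simplex with vertices in increasing order. Then dim K = 2 and the simplices of K are:

  0-simplices (6): [v_0], [v_1], [v_2], [v_3], [v_4], [v_5]
  1-simplices (12): [v_0,v_2], [v_0,v_3], [v_0,v_4], [v_0,v_5], [v_1,v_2], [v_1,v_3], [v_1,v_4], [v_1,v_5], [v_2,v_3], [v_2,v_5], [v_3,v_4], [v_4,v_5]
  2-simplices (8): [v_0,v_2,v_3], [v_0,v_2,v_5], [v_0,v_3,v_4], [v_0,v_4,v_5], [v_1,v_2,v_3], [v_1,v_2,v_5], [v_1,v_3,v_4], [v_1,v_4,v_5]

giving chain groups C_0 ≅ Z^6, C_1 ≅ Z^12, C_2 ≅ Z^8.

∂_1: C_1 → C_0 is given by ∂[p,q] = [q] − [p].
The 6×12 boundary matrix has rank 5 and Smith normal form diag(1,1,1,1,1).

∂_2: C_2 → C_1 acts by ∂[p,q,r] = [q,r] − [p,r] + [p,q]. For instance
  ∂[v_0,v_4,v_5] = [v_4,v_5] − [v_0,v_5] + [v_0,v_4],
  ∂[v_1,v_4,v_5] = [v_4,v_5] − [v_1,v_5] + [v_1,v_4].
The 12×8 boundary matrix has rank 7 and Smith normal form diag(1,1,1,1,1,1,1).

From H_k ≅ ker(∂_k) / im(∂_{k+1}) we obtain:

  H_0: rank C_0 − rank ∂_1 = 6 − 5 = 1, and the invariant factors of ∂_1 are all 1, so H_0 ≅ Z.
  H_1: rank ker ∂_1 − rank ∂_2 = (12 − 5) − 7 = 0, and the invariant factors of ∂_2 are all 1, so H_1 ≅ 0.
  H_2: rank ker ∂_2 − rank ∂_3 = (8 − 7) − 0 = 1, and there is no ∂_3, so H_2 ≅ Z.

As a check, the Euler characteristic is 6 − 12 + 8 = 2, which agrees with 1 − 0 + 1 = 2.
(K is a triangulation of the 2-sphere S^2.)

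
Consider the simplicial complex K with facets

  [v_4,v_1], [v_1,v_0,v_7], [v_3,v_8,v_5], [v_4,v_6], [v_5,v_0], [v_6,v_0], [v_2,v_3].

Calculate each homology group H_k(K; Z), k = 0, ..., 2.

H_0 ≅ Z,  H_1 ≅ Z,  H_2 = 0.

K has 9 vertices, 11 edges, 2 triangles.
rank ∂_0 = 0, rank ∂_1 = 8 ⇒ b_0 = 9 − 0 − 8 = 1; all invariant factors of ∂_1 are 1 so no torsion. So H_0 ≅ Z.
rank ∂_1 = 8, rank ∂_2 = 2 ⇒ b_1 = 11 − 8 − 2 = 1; all invariant factors of ∂_2 are 1 so no torsion. So H_1 ≅ Z.
rank ∂_2 = 2, rank ∂_3 = 0 ⇒ b_2 = 2 − 2 − 0 = 0. So H_2 ≅ 0.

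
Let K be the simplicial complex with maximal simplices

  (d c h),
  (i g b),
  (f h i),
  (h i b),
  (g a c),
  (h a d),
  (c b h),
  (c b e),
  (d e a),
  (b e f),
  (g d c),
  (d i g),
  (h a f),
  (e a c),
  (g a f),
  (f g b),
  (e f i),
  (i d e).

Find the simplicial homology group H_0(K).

Order the vertices as a < b < c < d < e < f < g < h < i. Listing each simplex with vertices in this order, K has dimension 2 with simplices:

  0-simplices (9): a, b, c, d, e, f, g, h, i
  1-simplices (27): ac, ad, ae, af, ag, ah, bc, be, bf, bg, bh, bi, cd, ce, cg, ch, de, dg, dh, di, ef, ei, fg, fh, fi, gi, hi
  2-simplices (18): ace, acg, ade, adh, afg, afh, bce, bch, bef, bfg, bgi, bhi, cdg, cdh, dei, dgi, efi, fhi

Hence C_0 ≅ Z^9, C_1 ≅ Z^27, C_2 ≅ Z^18.

Boundary ∂_1: C_1 → C_0 sends each edge [p,q] (with p < q) to q − p. For instance
  ∂ef = f − e.
As a 9×27 matrix over Z this has rank 8, with invariant factors (1,1,1,1,1,1,1,1).

∂_2: C_2 → C_1 sends each 2-simplex [p,q,r] to [q,r] − [p,r] + [p,q]. For instance
  ∂cdg = dg − cg + cd,
  ∂bhi = hi − bi + bh.
As a 27×18 matrix over Z this has rank 18, with invariant factors (1,1,1,1,1,1,1,1,1,1,1,1,1,1,1,1,1,2).

Computing H_k = (kernel of ∂_k) / (image of ∂_{k+1}):

  H_0: rank C_0 − rank ∂_1 = 9 − 8 = 1, and the invariant factors of ∂_1 are all 1, so H_0 = Z.

H_0 = Z.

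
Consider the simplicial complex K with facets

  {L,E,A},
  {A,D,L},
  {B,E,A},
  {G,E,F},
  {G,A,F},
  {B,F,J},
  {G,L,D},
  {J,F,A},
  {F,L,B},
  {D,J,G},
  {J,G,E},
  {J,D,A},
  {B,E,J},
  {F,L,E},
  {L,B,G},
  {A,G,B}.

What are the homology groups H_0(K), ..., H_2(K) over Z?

Fix the vertex order A < B < D < E < F < G < J < L and write every simplex with vertices in increasing order. Then dim K = 2 and the simplices of K are:

  0-simplices (8): A, B, D, E, F, G, J, L
  1-simplices (24): AB, AD, AE, AF, AG, AJ, AL, BE, BF, BG, BJ, BL, DG, DJ, DL, EF, EG, EJ, EL, FG, FJ, FL, GJ, GL
  2-simplices (16): ABE, ABG, ADJ, ADL, AEL, AFG, AFJ, BEJ, BFJ, BFL, BGL, DGJ, DGL, EFG, EFL, EGJ

so the chain groups are C_0 ≅ Z^8, C_1 ≅ Z^24, C_2 ≅ Z^16.

∂_1: C_1 → C_0 sends each edge [p,q] (with p < q) to q − p.
The 8×24 boundary matrix has rank 7 and Smith normal form diag(1,1,1,1,1,1,1).

Boundary ∂_2: C_2 → C_1 acts by ∂[p,q,r] = [q,r] − [p,r] + [p,q]. For instance
  ∂BEJ = EJ − BJ + BE,
  ∂ABG = BG − AG + AB.
As a 24×16 matrix over Z this has rank 15, with invariant factors (1,1,1,1,1,1,1,1,1,1,1,1,1,1,1).

Now H_k = ker ∂_k / im ∂_{k+1}, so:

  H_0: rank C_0 − rank ∂_1 = 8 − 7 = 1, and the invariant factors of ∂_1 are all 1, so H_0 = Z.
  H_1: rank ker ∂_1 − rank ∂_2 = (24 − 7) − 15 = 2, and the invariant factors of ∂_2 are all 1, so H_1 = Z^2.
  H_2: rank ker ∂_2 − rank ∂_3 = (16 − 15) − 0 = 1, and there is no ∂_3, so H_2 = Z.

As a check, the Euler characteristic is 8 − 24 + 16 = 0, which agrees with 1 − 2 + 1 = 0.

H_0 = Z,  H_1 = Z^2,  H_2 = Z.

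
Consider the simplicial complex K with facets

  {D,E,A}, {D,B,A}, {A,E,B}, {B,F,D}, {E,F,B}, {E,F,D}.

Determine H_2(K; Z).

H_2 ≅ Z.

We work with the vertex ordering A < B < D < E < F. The simplices of K, each written with vertices in increasing order, are:

  0-simplices (5): A, B, D, E, F
  1-simplices (9): AB, AD, AE, BD, BE, BF, DE, DF, EF
  2-simplices (6): ABD, ABE, ADE, BDF, BEF, DEF

giving chain groups C_0 ≅ Z^5, C_1 ≅ Z^9, C_2 ≅ Z^6.

Boundary ∂_1: C_1 → C_0 maps an edge to its endpoints' difference, ∂[p,q] = q − p. For instance
  ∂AB = B − A.
This gives a 5×9 integer matrix of rank 4; reducing to Smith normal form yields diagonal entries (1,1,1,1).

The boundary map ∂_2: C_2 → C_1 acts by ∂[p,q,r] = [q,r] − [p,r] + [p,q]. For instance
  ∂DEF = EF − DF + DE,
  ∂ABD = BD − AD + AB.
As a 9×6 matrix over Z this has rank 5, with invariant factors (1,1,1,1,1).

Computing H_k = (kernel of ∂_k) / (image of ∂_{k+1}):

  H_2: rank ker ∂_2 − rank ∂_3 = (6 − 5) − 0 = 1, and there is no ∂_3, so H_2 = Z.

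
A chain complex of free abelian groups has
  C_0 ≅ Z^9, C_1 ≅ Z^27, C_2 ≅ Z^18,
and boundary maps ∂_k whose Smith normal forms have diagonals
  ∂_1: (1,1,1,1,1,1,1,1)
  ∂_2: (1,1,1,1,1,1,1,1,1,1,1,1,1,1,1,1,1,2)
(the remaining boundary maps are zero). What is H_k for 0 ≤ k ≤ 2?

H_0: b_0 = 9 − 0 − 8 = 1; torsion from ∂_1 factors > 1: none. So H_0 ≅ Z.
H_1: b_1 = 27 − 8 − 18 = 1; torsion from ∂_2 factors > 1: [2]. So H_1 ≅ Z ⊕ Z/2.
H_2: b_2 = 18 − 18 − 0 = 0; torsion from ∂_3 factors > 1: none. So H_2 ≅ 0.

H_0 ≅ Z,  H_1 ≅ Z ⊕ Z/2,  H_2 = 0.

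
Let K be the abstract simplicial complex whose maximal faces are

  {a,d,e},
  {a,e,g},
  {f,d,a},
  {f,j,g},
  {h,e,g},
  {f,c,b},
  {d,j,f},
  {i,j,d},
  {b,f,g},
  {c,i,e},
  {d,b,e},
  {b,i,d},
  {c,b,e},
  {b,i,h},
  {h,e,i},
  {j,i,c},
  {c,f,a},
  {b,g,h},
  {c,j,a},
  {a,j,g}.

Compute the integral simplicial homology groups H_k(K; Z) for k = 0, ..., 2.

Take the total order a < b < c < d < e < f < g < h < i < j on the vertex set. Then K (dimension 2) consists of the simplices:

  0-simplices (10): a, b, c, d, e, f, g, h, i, j
  1-simplices (30): ac, ad, ae, af, ag, aj, bc, bd, be, bf, bg, bh, bi, ce, cf, ci, cj, de, df, di, dj, eg, eh, ei, fg, fj, gh, gj, hi, ij
  2-simplices (20): acf, acj, ade, adf, aeg, agj, bce, bcf, bde, bdi, bfg, bgh, bhi, cei, cij, dfj, dij, egh, ehi, fgj

giving chain groups C_0 ≅ Z^10, C_1 ≅ Z^30, C_2 ≅ Z^20.

Boundary ∂_1: C_1 → C_0 is given by ∂[p,q] = [q] − [p]. For instance
  ∂ac = c − a.
The 10×30 boundary matrix has rank 9 and Smith normal form diag(1,1,1,1,1,1,1,1,1).

The boundary map ∂_2: C_2 → C_1 sends each 2-simplex [p,q,r] to [q,r] − [p,r] + [p,q]. For instance
  ∂acj = cj − aj + ac,
  ∂bce = ce − be + bc.
The 30×20 boundary matrix has rank 20 and Smith normal form diag(1,1,1,1,1,1,1,1,1,1,1,1,1,1,1,1,1,1,1,2).

Computing H_k = (kernel of ∂_k) / (image of ∂_{k+1}):

  H_0: rank C_0 − rank ∂_1 = 10 − 9 = 1, and the invariant factors of ∂_1 are all 1, so H_0 = Z.
  H_1: rank ker ∂_1 − rank ∂_2 = (30 − 9) − 20 = 1, and ∂_2 has invariant factor 2 > 1, so H_1 = Z ⊕ Z/2.
  H_2: rank ker ∂_2 − rank ∂_3 = (20 − 20) − 0 = 0, and there is no ∂_3, so H_2 = 0.

H_0 = Z,  H_1 = Z ⊕ Z/2,  H_2 = 0.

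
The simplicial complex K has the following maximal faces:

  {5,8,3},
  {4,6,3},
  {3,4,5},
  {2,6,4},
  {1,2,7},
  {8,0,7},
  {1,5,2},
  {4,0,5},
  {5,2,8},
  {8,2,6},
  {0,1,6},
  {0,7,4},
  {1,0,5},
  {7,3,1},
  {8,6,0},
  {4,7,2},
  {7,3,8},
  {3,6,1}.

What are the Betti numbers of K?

K has 9 vertices, 27 edges, 18 triangles.
rank ∂_0 = 0, rank ∂_1 = 8 ⇒ b_0 = 9 − 0 − 8 = 1; all invariant factors of ∂_1 are 1 so no torsion. So H_0 = Z.
rank ∂_1 = 8, rank ∂_2 = 17 ⇒ b_1 = 27 − 8 − 17 = 2; all invariant factors of ∂_2 are 1 so no torsion. So H_1 = Z^2.
rank ∂_2 = 17, rank ∂_3 = 0 ⇒ b_2 = 18 − 17 − 0 = 1. So H_2 = Z.

b_0 = 1, b_1 = 2, b_2 = 1.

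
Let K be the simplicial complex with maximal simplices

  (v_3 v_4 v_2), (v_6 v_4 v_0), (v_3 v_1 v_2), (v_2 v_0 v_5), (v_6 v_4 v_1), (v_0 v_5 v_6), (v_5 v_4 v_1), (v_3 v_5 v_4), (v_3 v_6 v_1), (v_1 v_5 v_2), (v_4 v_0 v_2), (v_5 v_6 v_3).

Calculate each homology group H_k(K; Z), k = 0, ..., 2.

Order the vertices as v_0 < v_1 < v_2 < v_3 < v_4 < v_5 < v_6. Listing each simplex with vertices in this order, K has dimension 2 with simplices:

  0-simplices (7): [v_0], [v_1], [v_2], [v_3], [v_4], [v_5], [v_6]
  1-simplices (18): (18 of them)
  2-simplices (12): (12 of them)

giving chain groups C_0 ≅ Z^7, C_1 ≅ Z^18, C_2 ≅ Z^12.

Boundary ∂_1: C_1 → C_0 is given by ∂[p,q] = [q] − [p]. For instance
  ∂[v_3,v_5] = [v_5] − [v_3].
This gives a 7×18 integer matrix of rank 6; reducing to Smith normal form yields diagonal entries (1,1,1,1,1,1).

Boundary ∂_2: C_2 → C_1 acts by ∂[p,q,r] = [q,r] − [p,r] + [p,q]. For instance
  ∂[v_3,v_5,v_6] = [v_5,v_6] − [v_3,v_6] + [v_3,v_5],
  ∂[v_1,v_2,v_5] = [v_2,v_5] − [v_1,v_5] + [v_1,v_2].
As a 18×12 matrix over Z this has rank 12, with invariant factors (1,1,1,1,1,1,1,1,1,1,1,2).

Now H_k = ker ∂_k / im ∂_{k+1}, so:

  H_0: rank C_0 − rank ∂_1 = 7 − 6 = 1, and the invariant factors of ∂_1 are all 1, so H_0 ≅ Z.
  H_1: rank ker ∂_1 − rank ∂_2 = (18 − 6) − 12 = 0, and ∂_2 has invariant factor 2 > 1, so H_1 ≅ Z/2.
  H_2: rank ker ∂_2 − rank ∂_3 = (12 − 12) − 0 = 0, and there is no ∂_3, so H_2 ≅ 0.

As a check, the Euler characteristic is 7 − 18 + 12 = 1, which agrees with 1 − 0 + 0 = 1.

H_0 = Z,  H_1 = Z/2,  H_2 = 0.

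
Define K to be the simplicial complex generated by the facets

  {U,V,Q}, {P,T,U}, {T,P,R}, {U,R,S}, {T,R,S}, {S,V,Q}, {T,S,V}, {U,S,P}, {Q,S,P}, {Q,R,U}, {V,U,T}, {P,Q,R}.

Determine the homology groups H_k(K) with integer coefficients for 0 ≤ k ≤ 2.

H_0 = Z,  H_1 = Z/2,  H_2 = 0.

We work with the vertex ordering P < Q < R < S < T < U < V. The simplices of K, each written with vertices in increasing order, are:

  0-simplices (7): P, Q, R, S, T, U, V
  1-simplices (18): PQ, PR, PS, PT, PU, QR, QS, QU, QV, RS, RT, RU, ST, SU, SV, TU, TV, UV
  2-simplices (12): PQR, PQS, PRT, PSU, PTU, QRU, QSV, QUV, RST, RSU, STV, TUV

giving chain groups C_0 ≅ Z^7, C_1 ≅ Z^18, C_2 ≅ Z^12.

Boundary ∂_1: C_1 → C_0 sends each edge [p,q] (with p < q) to q − p. For instance
  ∂SU = U − S.
As a 7×18 matrix over Z this has rank 6, with invariant factors (1,1,1,1,1,1).

Boundary ∂_2: C_2 → C_1 maps a triangle to the signed sum of its edges. For instance
  ∂PTU = TU − PU + PT,
  ∂RST = ST − RT + RS.
As a 18×12 matrix over Z this has rank 12, with invariant factors (1,1,1,1,1,1,1,1,1,1,1,2).

Reading off H_k = ker ∂_k / im ∂_{k+1}:

  H_0: rank C_0 − rank ∂_1 = 7 − 6 = 1, and the invariant factors of ∂_1 are all 1, so H_0 ≅ Z.
  H_1: rank ker ∂_1 − rank ∂_2 = (18 − 6) − 12 = 0, and ∂_2 has invariant factor 2 > 1, so H_1 ≅ Z/2.
  H_2: rank ker ∂_2 − rank ∂_3 = (12 − 12) − 0 = 0, and there is no ∂_3, so H_2 ≅ 0.

(K is a triangulation of the real projective plane RP^2.)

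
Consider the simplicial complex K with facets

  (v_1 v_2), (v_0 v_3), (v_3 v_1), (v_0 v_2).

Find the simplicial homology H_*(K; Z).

Order the vertices as v_0 < v_1 < v_2 < v_3. Listing each simplex with vertices in this order, K has dimension 1 with simplices:

  0-simplices (4): [v_0], [v_1], [v_2], [v_3]
  1-simplices (4): [v_0,v_2], [v_0,v_3], [v_1,v_2], [v_1,v_3]

so the chain groups are C_0 ≅ Z^4, C_1 ≅ Z^4.

The boundary map ∂_1: C_1 → C_0 is given by ∂[p,q] = [q] − [p]. For instance
  ∂[v_1,v_3] = [v_3] − [v_1].
This gives a 4×4 integer matrix of rank 3; reducing to Smith normal form yields diagonal entries (1,1,1).

Reading off H_k = ker ∂_k / im ∂_{k+1}:

  H_0: rank C_0 − rank ∂_1 = 4 − 3 = 1, and the invariant factors of ∂_1 are all 1, so H_0 = Z.
  H_1: rank ker ∂_1 − rank ∂_2 = (4 − 3) − 0 = 1, and there is no ∂_2, so H_1 = Z.

H_0 ≅ Z,  H_1 ≅ Z.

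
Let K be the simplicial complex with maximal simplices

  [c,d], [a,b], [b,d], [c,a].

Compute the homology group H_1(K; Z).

We work with the vertex ordering a < b < c < d. The simplices of K, each written with vertices in increasing order, are:

  0-simplices (4): a, b, c, d
  1-simplices (4): ab, ac, bd, cd

giving chain groups C_0 ≅ Z^4, C_1 ≅ Z^4.

∂_1: C_1 → C_0 maps an edge to its endpoints' difference, ∂[p,q] = q − p. For instance
  ∂ab = b − a.
The resulting 4×4 matrix has rank 3, and its Smith normal form has invariant factors (1,1,1).

From H_k ≅ ker(∂_k) / im(∂_{k+1}) we obtain:

  H_1: rank ker ∂_1 − rank ∂_2 = (4 − 3) − 0 = 1, and there is no ∂_2, so H_1 = Z.

(K is a triangulation of the circle S^1.)

H_1 ≅ Z.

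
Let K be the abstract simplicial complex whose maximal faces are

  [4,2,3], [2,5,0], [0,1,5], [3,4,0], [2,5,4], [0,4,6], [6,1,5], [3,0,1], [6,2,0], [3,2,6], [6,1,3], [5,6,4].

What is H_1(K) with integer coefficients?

Order the vertices as 0 < 1 < 2 < 3 < 4 < 5 < 6. Listing each simplex with vertices in this order, K has dimension 2 with simplices:

  0-simplices (7): [0], [1], [2], [3], [4], [5], [6]
  1-simplices (18): [0,1], [0,2], [0,3], [0,4], [0,5], [0,6], [1,3], [1,5], [1,6], [2,3], [2,4], [2,5], [2,6], [3,4], [3,6], [4,5], [4,6], [5,6]
  2-simplices (12): [0,1,3], [0,1,5], [0,2,5], [0,2,6], [0,3,4], [0,4,6], [1,3,6], [1,5,6], [2,3,4], [2,3,6], [2,4,5], [4,5,6]

giving chain groups C_0 ≅ Z^7, C_1 ≅ Z^18, C_2 ≅ Z^12.

The boundary map ∂_1: C_1 → C_0 is given by ∂[p,q] = [q] − [p]. For instance
  ∂[2,6] = [6] − [2].
The resulting 7×18 matrix has rank 6, and its Smith normal form has invariant factors (1,1,1,1,1,1).

The boundary map ∂_2: C_2 → C_1 maps a triangle to the signed sum of its edges. For instance
  ∂[0,2,5] = [2,5] − [0,5] + [0,2],
  ∂[0,2,6] = [2,6] − [0,6] + [0,2].
The resulting 18×12 matrix has rank 12, and its Smith normal form has invariant factors (1,1,1,1,1,1,1,1,1,1,1,2).

Now H_k = ker ∂_k / im ∂_{k+1}, so:

  H_1: rank ker ∂_1 − rank ∂_2 = (18 − 6) − 12 = 0, and ∂_2 has invariant factor 2 > 1, so H_1 ≅ Z/2.

H_1 ≅ Z/2.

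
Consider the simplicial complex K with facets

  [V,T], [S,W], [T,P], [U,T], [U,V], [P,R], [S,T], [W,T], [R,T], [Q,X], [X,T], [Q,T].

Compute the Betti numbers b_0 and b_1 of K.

Take the total order P < Q < R < S < T < U < V < W < X on the vertex set. Then K (dimension 1) consists of the simplices:

  0-simplices (9): P, Q, R, S, T, U, V, W, X
  1-simplices (12): PR, PT, QT, QX, RT, ST, SW, TU, TV, TW, TX, UV

Hence C_0 ≅ Z^9, C_1 ≅ Z^12.

Boundary ∂_1: C_1 → C_0 sends each edge [p,q] (with p < q) to q − p.
The 9×12 boundary matrix has rank 8 and Smith normal form diag(1,1,1,1,1,1,1,1).

Computing H_k = (kernel of ∂_k) / (image of ∂_{k+1}):

  H_0: rank C_0 − rank ∂_1 = 9 − 8 = 1, and the invariant factors of ∂_1 are all 1, so H_0 ≅ Z.
  H_1: rank ker ∂_1 − rank ∂_2 = (12 − 8) − 0 = 4, and there is no ∂_2, so H_1 ≅ Z^4.

(K is a triangulation of a wedge of 4 circles.)

Hence the Betti numbers are b_0 = 1, b_1 = 4.

b_0 = 1, b_1 = 4.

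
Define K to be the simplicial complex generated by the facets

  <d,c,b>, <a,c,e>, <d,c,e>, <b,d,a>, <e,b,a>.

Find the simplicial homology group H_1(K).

Take the total order a < b < c < d < e on the vertex set. Then K (dimension 2) consists of the simplices:

  0-simplices (5): a, b, c, d, e
  1-simplices (10): ab, ac, ad, ae, bc, bd, be, cd, ce, de
  2-simplices (5): abd, abe, ace, bcd, cde

giving chain groups C_0 ≅ Z^5, C_1 ≅ Z^10, C_2 ≅ Z^5.

The boundary map ∂_1: C_1 → C_0 is given by ∂[p,q] = [q] − [p]. For instance
  ∂bc = c − b.
The 5×10 boundary matrix has rank 4 and Smith normal form diag(1,1,1,1).

∂_2: C_2 → C_1 maps a triangle to the signed sum of its edges. For instance
  ∂ace = ce − ae + ac,
  ∂abd = bd − ad + ab.
This gives a 10×5 integer matrix of rank 5; reducing to Smith normal form yields diagonal entries (1,1,1,1,1).

Computing H_k = (kernel of ∂_k) / (image of ∂_{k+1}):

  H_1: rank ker ∂_1 − rank ∂_2 = (10 − 4) − 5 = 1, and the invariant factors of ∂_2 are all 1, so H_1 = Z.

H_1 = Z.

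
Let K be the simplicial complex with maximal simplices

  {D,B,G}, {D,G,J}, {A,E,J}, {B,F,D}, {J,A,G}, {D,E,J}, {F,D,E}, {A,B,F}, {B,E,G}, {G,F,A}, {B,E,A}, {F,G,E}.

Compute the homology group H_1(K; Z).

H_1 = Z_2.

Fix the vertex order A < B < D < E < F < G < J and write every simplex with vertices in increasing order. Then dim K = 2 and the simplices of K are:

  0-simplices (7): A, B, D, E, F, G, J
  1-simplices (18): AB, AE, AF, AG, AJ, BD, BE, BF, BG, DE, DF, DG, DJ, EF, EG, EJ, FG, GJ
  2-simplices (12): ABE, ABF, AEJ, AFG, AGJ, BDF, BDG, BEG, DEF, DEJ, DGJ, EFG

Hence C_0 ≅ Z^7, C_1 ≅ Z^18, C_2 ≅ Z^12.

The boundary map ∂_1: C_1 → C_0 sends each edge [p,q] (with p < q) to q − p.
As a 7×18 matrix over Z this has rank 6, with invariant factors (1,1,1,1,1,1).

The boundary map ∂_2: C_2 → C_1 sends each 2-simplex [p,q,r] to [q,r] − [p,r] + [p,q]. For instance
  ∂AFG = FG − AG + AF,
  ∂ABF = BF − AF + AB.
The resulting 18×12 matrix has rank 12, and its Smith normal form has invariant factors (1,1,1,1,1,1,1,1,1,1,1,2).

Reading off H_k = ker ∂_k / im ∂_{k+1}:

  H_1: rank ker ∂_1 − rank ∂_2 = (18 − 6) − 12 = 0, and ∂_2 has invariant factor 2 > 1, so H_1 = Z_2.

(K is a triangulation of the real projective plane RP^2.)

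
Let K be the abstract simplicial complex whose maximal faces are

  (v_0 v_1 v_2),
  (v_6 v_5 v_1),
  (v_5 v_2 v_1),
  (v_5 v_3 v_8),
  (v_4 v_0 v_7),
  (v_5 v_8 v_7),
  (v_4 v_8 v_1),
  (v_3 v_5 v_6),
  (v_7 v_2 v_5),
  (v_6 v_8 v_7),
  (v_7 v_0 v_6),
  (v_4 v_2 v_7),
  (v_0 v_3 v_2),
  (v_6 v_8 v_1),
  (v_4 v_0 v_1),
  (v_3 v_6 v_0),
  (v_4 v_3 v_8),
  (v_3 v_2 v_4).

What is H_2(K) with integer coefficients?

H_2 = 0.

Order the vertices as v_0 < v_1 < v_2 < v_3 < v_4 < v_5 < v_6 < v_7 < v_8. Listing each simplex with vertices in this order, K has dimension 2 with simplices:

  0-simplices (9): [v_0], [v_1], [v_2], [v_3], [v_4], [v_5], [v_6], [v_7], [v_8]
  1-simplices (27): (27 of them)
  2-simplices (18): (18 of them)

giving chain groups C_0 ≅ Z^9, C_1 ≅ Z^27, C_2 ≅ Z^18.

∂_1: C_1 → C_0 sends each edge [p,q] (with p < q) to q − p. For instance
  ∂[v_0,v_2] = [v_2] − [v_0].
As a 9×27 matrix over Z this has rank 8, with invariant factors (1,1,1,1,1,1,1,1).

∂_2: C_2 → C_1 acts by ∂[p,q,r] = [q,r] − [p,r] + [p,q]. For instance
  ∂[v_2,v_3,v_4] = [v_3,v_4] − [v_2,v_4] + [v_2,v_3],
  ∂[v_5,v_7,v_8] = [v_7,v_8] − [v_5,v_8] + [v_5,v_7].
As a 27×18 matrix over Z this has rank 18, with invariant factors (1,1,1,1,1,1,1,1,1,1,1,1,1,1,1,1,1,2).

Computing H_k = (kernel of ∂_k) / (image of ∂_{k+1}):

  H_2: rank ker ∂_2 − rank ∂_3 = (18 − 18) − 0 = 0, and there is no ∂_3, so H_2 ≅ 0.

(K is a triangulation of the Klein bottle.)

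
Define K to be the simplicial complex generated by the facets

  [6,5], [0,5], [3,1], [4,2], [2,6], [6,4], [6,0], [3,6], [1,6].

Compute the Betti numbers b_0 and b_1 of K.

b_0 = 1, b_1 = 3.

K has 7 vertices, 9 edges.
rank ∂_0 = 0, rank ∂_1 = 6 ⇒ b_0 = 7 − 0 − 6 = 1; all invariant factors of ∂_1 are 1 so no torsion. So H_0 = Z.
rank ∂_1 = 6, rank ∂_2 = 0 ⇒ b_1 = 9 − 6 − 0 = 3. So H_1 = Z^3.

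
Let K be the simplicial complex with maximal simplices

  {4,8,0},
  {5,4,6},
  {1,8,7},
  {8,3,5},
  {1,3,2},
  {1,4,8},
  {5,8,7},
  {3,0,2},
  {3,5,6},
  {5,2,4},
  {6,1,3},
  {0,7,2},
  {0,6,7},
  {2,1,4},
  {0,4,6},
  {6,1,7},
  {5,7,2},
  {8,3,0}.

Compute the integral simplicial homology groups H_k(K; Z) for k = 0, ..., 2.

H_0 = Z,  H_1 = Z^2,  H_2 = Z.

Order the vertices as 0 < 1 < 2 < 3 < 4 < 5 < 6 < 7 < 8. Listing each simplex with vertices in this order, K has dimension 2 with simplices:

  0-simplices (9): [0], [1], [2], [3], [4], [5], [6], [7], [8]
  1-simplices (27): (27 of them)
  2-simplices (18): [0,2,3], [0,2,7], [0,3,8], [0,4,6], [0,4,8], [0,6,7], [1,2,3], [1,2,4], [1,3,6], [1,4,8], [1,6,7], [1,7,8], [2,4,5], [2,5,7], [3,5,6], [3,5,8], [4,5,6], [5,7,8]

Hence C_0 ≅ Z^9, C_1 ≅ Z^27, C_2 ≅ Z^18.

Boundary ∂_1: C_1 → C_0 maps an edge to its endpoints' difference, ∂[p,q] = q − p. For instance
  ∂[6,7] = [7] − [6].
The 9×27 boundary matrix has rank 8 and Smith normal form diag(1,1,1,1,1,1,1,1).

∂_2: C_2 → C_1 sends each 2-simplex [p,q,r] to [q,r] − [p,r] + [p,q]. For instance
  ∂[5,7,8] = [7,8] − [5,8] + [5,7],
  ∂[2,4,5] = [4,5] − [2,5] + [2,4].
The resulting 27×18 matrix has rank 17, and its Smith normal form has invariant factors (1,1,1,1,1,1,1,1,1,1,1,1,1,1,1,1,1).

From H_k ≅ ker(∂_k) / im(∂_{k+1}) we obtain:

  H_0: rank C_0 − rank ∂_1 = 9 − 8 = 1, and the invariant factors of ∂_1 are all 1, so H_0 ≅ Z.
  H_1: rank ker ∂_1 − rank ∂_2 = (27 − 8) − 17 = 2, and the invariant factors of ∂_2 are all 1, so H_1 ≅ Z^2.
  H_2: rank ker ∂_2 − rank ∂_3 = (18 − 17) − 0 = 1, and there is no ∂_3, so H_2 ≅ Z.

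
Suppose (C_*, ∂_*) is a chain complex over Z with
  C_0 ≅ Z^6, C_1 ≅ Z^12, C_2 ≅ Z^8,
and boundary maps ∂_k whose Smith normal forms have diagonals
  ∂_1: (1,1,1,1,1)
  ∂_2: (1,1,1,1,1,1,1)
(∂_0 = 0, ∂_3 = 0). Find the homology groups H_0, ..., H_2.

H_0 ≅ Z,  H_1 = 0,  H_2 ≅ Z.

H_0: b_0 = 6 − 0 − 5 = 1; torsion from ∂_1 factors > 1: none. So H_0 ≅ Z.
H_1: b_1 = 12 − 5 − 7 = 0; torsion from ∂_2 factors > 1: none. So H_1 ≅ 0.
H_2: b_2 = 8 − 7 − 0 = 1; torsion from ∂_3 factors > 1: none. So H_2 ≅ Z.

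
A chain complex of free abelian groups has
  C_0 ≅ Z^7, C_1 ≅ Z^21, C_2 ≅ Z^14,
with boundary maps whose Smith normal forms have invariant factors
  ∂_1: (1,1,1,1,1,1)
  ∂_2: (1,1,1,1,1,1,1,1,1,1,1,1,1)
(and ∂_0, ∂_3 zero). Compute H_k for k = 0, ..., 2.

H_0 = Z,  H_1 = Z^2,  H_2 = Z.

H_0: b_0 = 7 − 0 − 6 = 1; torsion from ∂_1 factors > 1: none. So H_0 = Z.
H_1: b_1 = 21 − 6 − 13 = 2; torsion from ∂_2 factors > 1: none. So H_1 = Z^2.
H_2: b_2 = 14 − 13 − 0 = 1; torsion from ∂_3 factors > 1: none. So H_2 = Z.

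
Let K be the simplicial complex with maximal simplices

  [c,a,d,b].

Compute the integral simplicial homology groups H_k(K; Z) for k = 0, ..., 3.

H_0 = Z,  H_1 = 0,  H_2 = 0,  H_3 = 0.

Take the total order a < b < c < d on the vertex set. Then K (dimension 3) consists of the simplices:

  0-simplices (4): a, b, c, d
  1-simplices (6): ab, ac, ad, bc, bd, cd
  2-simplices (4): abc, abd, acd, bcd
  3-simplices (1): abcd

giving chain groups C_0 ≅ Z^4, C_1 ≅ Z^6, C_2 ≅ Z^4, C_3 ≅ Z^1.

∂_1: C_1 → C_0 sends each edge [p,q] (with p < q) to q − p.
As a 4×6 matrix over Z this has rank 3, with invariant factors (1,1,1).

∂_2: C_2 → C_1 maps a triangle to the signed sum of its edges. For instance
  ∂abc = bc − ac + ab,
  ∂acd = cd − ad + ac.
The resulting 6×4 matrix has rank 3, and its Smith normal form has invariant factors (1,1,1).

The boundary map ∂_3: C_3 → C_2 sends each 3-simplex σ to the alternating sum Σ_i (−1)^i (σ with its i-th vertex removed). For instance
  ∂abcd = bcd − acd + abd − abc.
The 4×1 boundary matrix has rank 1 and Smith normal form diag(1).

Reading off H_k = ker ∂_k / im ∂_{k+1}:

  H_0: rank C_0 − rank ∂_1 = 4 − 3 = 1, and the invariant factors of ∂_1 are all 1, so H_0 = Z.
  H_1: rank ker ∂_1 − rank ∂_2 = (6 − 3) − 3 = 0, and the invariant factors of ∂_2 are all 1, so H_1 = 0.
  H_2: rank ker ∂_2 − rank ∂_3 = (4 − 3) − 1 = 0, and the invariant factors of ∂_3 are all 1, so H_2 = 0.
  H_3: rank ker ∂_3 − rank ∂_4 = (1 − 1) − 0 = 0, and there is no ∂_4, so H_3 = 0.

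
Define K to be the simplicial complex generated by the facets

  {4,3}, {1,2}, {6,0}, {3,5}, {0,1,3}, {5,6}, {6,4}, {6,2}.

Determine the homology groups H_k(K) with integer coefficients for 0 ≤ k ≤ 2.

We work with the vertex ordering 0 < 1 < 2 < 3 < 4 < 5 < 6. The simplices of K, each written with vertices in increasing order, are:

  0-simplices (7): [0], [1], [2], [3], [4], [5], [6]
  1-simplices (10): [0,1], [0,3], [0,6], [1,2], [1,3], [2,6], [3,4], [3,5], [4,6], [5,6]
  2-simplices (1): [0,1,3]

Hence C_0 ≅ Z^7, C_1 ≅ Z^10, C_2 ≅ Z^1.

The boundary map ∂_1: C_1 → C_0 sends each edge [p,q] (with p < q) to q − p. For instance
  ∂[0,3] = [3] − [0].
As a 7×10 matrix over Z this has rank 6, with invariant factors (1,1,1,1,1,1).

∂_2: C_2 → C_1 maps a triangle to the signed sum of its edges. For instance
  ∂[0,1,3] = [1,3] − [0,3] + [0,1].
As a 10×1 matrix over Z this has rank 1, with invariant factors (1).

Reading off H_k = ker ∂_k / im ∂_{k+1}:

  H_0: rank C_0 − rank ∂_1 = 7 − 6 = 1, and the invariant factors of ∂_1 are all 1, so H_0 = Z.
  H_1: rank ker ∂_1 − rank ∂_2 = (10 − 6) − 1 = 3, and the invariant factors of ∂_2 are all 1, so H_1 = Z^3.
  H_2: rank ker ∂_2 − rank ∂_3 = (1 − 1) − 0 = 0, and there is no ∂_3, so H_2 = 0.

As a check, the Euler characteristic is 7 − 10 + 1 = -2, which agrees with 1 − 3 + 0 = -2.

H_0 = Z,  H_1 = Z^3,  H_2 = 0.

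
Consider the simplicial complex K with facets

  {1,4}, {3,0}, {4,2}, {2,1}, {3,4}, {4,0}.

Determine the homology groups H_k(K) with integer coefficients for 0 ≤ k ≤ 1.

H_0 ≅ Z,  H_1 ≅ Z^2.

Fix the vertex order 0 < 1 < 2 < 3 < 4 and write every simplex with vertices in increasing order. Then dim K = 1 and the simplices of K are:

  0-simplices (5): [0], [1], [2], [3], [4]
  1-simplices (6): [0,3], [0,4], [1,2], [1,4], [2,4], [3,4]

Hence C_0 ≅ Z^5, C_1 ≅ Z^6.

∂_1: C_1 → C_0 maps an edge to its endpoints' difference, ∂[p,q] = q − p.
This gives a 5×6 integer matrix of rank 4; reducing to Smith normal form yields diagonal entries (1,1,1,1).

Reading off H_k = ker ∂_k / im ∂_{k+1}:

  H_0: rank C_0 − rank ∂_1 = 5 − 4 = 1, and the invariant factors of ∂_1 are all 1, so H_0 = Z.
  H_1: rank ker ∂_1 − rank ∂_2 = (6 − 4) − 0 = 2, and there is no ∂_2, so H_1 = Z^2.

As a check, the Euler characteristic is 5 − 6 = -1, which agrees with 1 − 2 = -1.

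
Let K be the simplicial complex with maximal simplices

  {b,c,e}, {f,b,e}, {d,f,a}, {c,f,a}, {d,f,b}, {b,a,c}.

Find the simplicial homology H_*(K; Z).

Order the vertices as a < b < c < d < e < f. Listing each simplex with vertices in this order, K has dimension 2 with simplices:

  0-simplices (6): a, b, c, d, e, f
  1-simplices (12): ab, ac, ad, af, bc, bd, be, bf, ce, cf, df, ef
  2-simplices (6): abc, acf, adf, bce, bdf, bef

Hence C_0 ≅ Z^6, C_1 ≅ Z^12, C_2 ≅ Z^6.

Boundary ∂_1: C_1 → C_0 maps an edge to its endpoints' difference, ∂[p,q] = q − p. For instance
  ∂ac = c − a.
The 6×12 boundary matrix has rank 5 and Smith normal form diag(1,1,1,1,1).

The boundary map ∂_2: C_2 → C_1 maps a triangle to the signed sum of its edges. For instance
  ∂acf = cf − af + ac,
  ∂abc = bc − ac + ab.
The 12×6 boundary matrix has rank 6 and Smith normal form diag(1,1,1,1,1,1).

Now H_k = ker ∂_k / im ∂_{k+1}, so:

  H_0: rank C_0 − rank ∂_1 = 6 − 5 = 1, and the invariant factors of ∂_1 are all 1, so H_0 ≅ Z.
  H_1: rank ker ∂_1 − rank ∂_2 = (12 − 5) − 6 = 1, and the invariant factors of ∂_2 are all 1, so H_1 ≅ Z.
  H_2: rank ker ∂_2 − rank ∂_3 = (6 − 6) − 0 = 0, and there is no ∂_3, so H_2 ≅ 0.

H_0 ≅ Z,  H_1 ≅ Z,  H_2 = 0.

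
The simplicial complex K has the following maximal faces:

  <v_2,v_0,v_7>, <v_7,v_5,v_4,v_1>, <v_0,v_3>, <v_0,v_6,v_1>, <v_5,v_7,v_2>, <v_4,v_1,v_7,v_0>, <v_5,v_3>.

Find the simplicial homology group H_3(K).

H_3 ≅ 0.

Order the vertices as v_0 < v_1 < v_2 < v_3 < v_4 < v_5 < v_6 < v_7. Listing each simplex with vertices in this order, K has dimension 3 with simplices:

  0-simplices (8): [v_0], [v_1], [v_2], [v_3], [v_4], [v_5], [v_6], [v_7]
  1-simplices (16): (16 of them)
  2-simplices (10): [v_0,v_1,v_4], [v_0,v_1,v_6], [v_0,v_1,v_7], [v_0,v_2,v_7], [v_0,v_4,v_7], [v_1,v_4,v_5], [v_1,v_4,v_7], [v_1,v_5,v_7], [v_2,v_5,v_7], [v_4,v_5,v_7]
  3-simplices (2): [v_0,v_1,v_4,v_7], [v_1,v_4,v_5,v_7]

Hence C_0 ≅ Z^8, C_1 ≅ Z^16, C_2 ≅ Z^10, C_3 ≅ Z^2.

The boundary map ∂_1: C_1 → C_0 maps an edge to its endpoints' difference, ∂[p,q] = q − p.
The 8×16 boundary matrix has rank 7 and Smith normal form diag(1,1,1,1,1,1,1).

The boundary map ∂_2: C_2 → C_1 maps a triangle to the signed sum of its edges. For instance
  ∂[v_2,v_5,v_7] = [v_5,v_7] − [v_2,v_7] + [v_2,v_5],
  ∂[v_0,v_1,v_4] = [v_1,v_4] − [v_0,v_4] + [v_0,v_1].
The 16×10 boundary matrix has rank 8 and Smith normal form diag(1,1,1,1,1,1,1,1).

∂_3: C_3 → C_2 sends each 3-simplex σ to the alternating sum Σ_i (−1)^i (σ with its i-th vertex removed). For instance
  ∂[v_0,v_1,v_4,v_7] = [v_1,v_4,v_7] − [v_0,v_4,v_7] + [v_0,v_1,v_7] − [v_0,v_1,v_4],
  ∂[v_1,v_4,v_5,v_7] = [v_4,v_5,v_7] − [v_1,v_5,v_7] + [v_1,v_4,v_7] − [v_1,v_4,v_5].
The 10×2 boundary matrix has rank 2 and Smith normal form diag(1,1).

Computing H_k = (kernel of ∂_k) / (image of ∂_{k+1}):

  H_3: rank ker ∂_3 − rank ∂_4 = (2 − 2) − 0 = 0, and there is no ∂_4, so H_3 ≅ 0.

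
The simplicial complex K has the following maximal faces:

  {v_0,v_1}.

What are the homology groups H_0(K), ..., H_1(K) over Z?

H_0 ≅ Z,  H_1 = 0.

K has 2 vertices, 1 edge.
rank ∂_0 = 0, rank ∂_1 = 1 ⇒ b_0 = 2 − 0 − 1 = 1; all invariant factors of ∂_1 are 1 so no torsion. So H_0 ≅ Z.
rank ∂_1 = 1, rank ∂_2 = 0 ⇒ b_1 = 1 − 1 − 0 = 0. So H_1 ≅ 0.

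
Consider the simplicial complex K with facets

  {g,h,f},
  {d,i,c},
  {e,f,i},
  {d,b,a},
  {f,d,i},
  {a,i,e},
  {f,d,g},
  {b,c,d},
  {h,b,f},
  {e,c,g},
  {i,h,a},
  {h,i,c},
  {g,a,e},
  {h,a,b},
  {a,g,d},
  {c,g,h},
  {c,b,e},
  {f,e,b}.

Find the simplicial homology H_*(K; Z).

Fix the vertex order a < b < c < d < e < f < g < h < i and write every simplex with vertices in increasing order. Then dim K = 2 and the simplices of K are:

  0-simplices (9): a, b, c, d, e, f, g, h, i
  1-simplices (27): ab, ad, ae, ag, ah, ai, bc, bd, be, bf, bh, cd, ce, cg, ch, ci, df, dg, di, ef, eg, ei, fg, fh, fi, gh, hi
  2-simplices (18): abd, abh, adg, aeg, aei, ahi, bcd, bce, bef, bfh, cdi, ceg, cgh, chi, dfg, dfi, efi, fgh

giving chain groups C_0 ≅ Z^9, C_1 ≅ Z^27, C_2 ≅ Z^18.

Boundary ∂_1: C_1 → C_0 is given by ∂[p,q] = [q] − [p].
As a 9×27 matrix over Z this has rank 8, with invariant factors (1,1,1,1,1,1,1,1).

∂_2: C_2 → C_1 maps a triangle to the signed sum of its edges. For instance
  ∂aei = ei − ai + ae,
  ∂dfi = fi − di + df.
As a 27×18 matrix over Z this has rank 17, with invariant factors (1,1,1,1,1,1,1,1,1,1,1,1,1,1,1,1,1).

Now H_k = ker ∂_k / im ∂_{k+1}, so:

  H_0: rank C_0 − rank ∂_1 = 9 − 8 = 1, and the invariant factors of ∂_1 are all 1, so H_0 = Z.
  H_1: rank ker ∂_1 − rank ∂_2 = (27 − 8) − 17 = 2, and the invariant factors of ∂_2 are all 1, so H_1 = Z^2.
  H_2: rank ker ∂_2 − rank ∂_3 = (18 − 17) − 0 = 1, and there is no ∂_3, so H_2 = Z.

As a check, the Euler characteristic is 9 − 27 + 18 = 0, which agrees with 1 − 2 + 1 = 0.
(K is a triangulation of the torus T^2.)

H_0 ≅ Z,  H_1 ≅ Z^2,  H_2 ≅ Z.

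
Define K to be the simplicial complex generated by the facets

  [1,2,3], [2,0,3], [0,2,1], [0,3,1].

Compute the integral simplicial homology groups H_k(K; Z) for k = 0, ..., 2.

H_0 ≅ Z,  H_1 = 0,  H_2 ≅ Z.

Fix the vertex order 0 < 1 < 2 < 3 and write every simplex with vertices in increasing order. Then dim K = 2 and the simplices of K are:

  0-simplices (4): [0], [1], [2], [3]
  1-simplices (6): [0,1], [0,2], [0,3], [1,2], [1,3], [2,3]
  2-simplices (4): [0,1,2], [0,1,3], [0,2,3], [1,2,3]

Hence C_0 ≅ Z^4, C_1 ≅ Z^6, C_2 ≅ Z^4.

Boundary ∂_1: C_1 → C_0 sends each edge [p,q] (with p < q) to q − p.
The 4×6 boundary matrix has rank 3 and Smith normal form diag(1,1,1).

∂_2: C_2 → C_1 acts by ∂[p,q,r] = [q,r] − [p,r] + [p,q]. For instance
  ∂[0,2,3] = [2,3] − [0,3] + [0,2],
  ∂[0,1,3] = [1,3] − [0,3] + [0,1].
The 6×4 boundary matrix has rank 3 and Smith normal form diag(1,1,1).

Reading off H_k = ker ∂_k / im ∂_{k+1}:

  H_0: rank C_0 − rank ∂_1 = 4 − 3 = 1, and the invariant factors of ∂_1 are all 1, so H_0 ≅ Z.
  H_1: rank ker ∂_1 − rank ∂_2 = (6 − 3) − 3 = 0, and the invariant factors of ∂_2 are all 1, so H_1 ≅ 0.
  H_2: rank ker ∂_2 − rank ∂_3 = (4 − 3) − 0 = 1, and there is no ∂_3, so H_2 ≅ Z.

As a check, the Euler characteristic is 4 − 6 + 4 = 2, which agrees with 1 − 0 + 1 = 2.
(K is a triangulation of the 2-sphere S^2.)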